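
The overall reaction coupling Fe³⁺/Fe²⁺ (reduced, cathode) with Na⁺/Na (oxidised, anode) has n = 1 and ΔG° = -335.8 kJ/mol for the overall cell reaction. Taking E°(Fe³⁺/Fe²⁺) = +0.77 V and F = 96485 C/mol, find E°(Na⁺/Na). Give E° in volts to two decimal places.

E°cell = −ΔG°/(nF) = −(-335.8×10³)/((1)(96485)) = +3.480 V.
Since Fe³⁺/Fe²⁺ is the cathode and Na⁺/Na the anode, E°cell = E°(Fe³⁺/Fe²⁺) − E°(Na⁺/Na).
So E°(Na⁺/Na) = E°(Fe³⁺/Fe²⁺) − E°cell = (+0.77) − (+3.480) = -2.71 V.

-2.71 V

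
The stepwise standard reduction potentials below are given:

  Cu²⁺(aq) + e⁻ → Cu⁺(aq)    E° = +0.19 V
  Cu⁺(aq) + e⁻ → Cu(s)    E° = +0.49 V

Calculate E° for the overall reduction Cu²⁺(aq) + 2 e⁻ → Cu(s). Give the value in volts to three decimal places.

Since ΔG° = −nFE° is additive over sequential reductions, n₃E°₃ = n₁E°₁ + n₂E°₂.
E°₃ = (1×+0.19 + 1×+0.49) / 2 = (+0.680) / 2 = +0.340 V.

+0.340 V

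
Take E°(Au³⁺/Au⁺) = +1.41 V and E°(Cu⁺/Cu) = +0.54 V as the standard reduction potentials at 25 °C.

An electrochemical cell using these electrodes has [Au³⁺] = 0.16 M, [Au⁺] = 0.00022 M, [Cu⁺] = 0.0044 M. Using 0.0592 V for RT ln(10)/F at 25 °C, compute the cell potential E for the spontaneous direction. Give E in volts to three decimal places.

Au³⁺/Au⁺ is the cathode (higher E°), Cu⁺/Cu the anode: E°cell = +1.41 − (+0.54) = +0.87 V, n = 2.
Overall: Au³⁺(aq) + 2 Cu(s) → Au⁺(aq) + 2 Cu⁺(aq)
Q = [Au⁺]·[Cu⁺]^2 / ([Au³⁺]); log Q = -7.575.
E = E° − (0.0592/n) log Q = +0.87 − (0.0592/2)(-7.575) = +1.094 V.

+1.094 V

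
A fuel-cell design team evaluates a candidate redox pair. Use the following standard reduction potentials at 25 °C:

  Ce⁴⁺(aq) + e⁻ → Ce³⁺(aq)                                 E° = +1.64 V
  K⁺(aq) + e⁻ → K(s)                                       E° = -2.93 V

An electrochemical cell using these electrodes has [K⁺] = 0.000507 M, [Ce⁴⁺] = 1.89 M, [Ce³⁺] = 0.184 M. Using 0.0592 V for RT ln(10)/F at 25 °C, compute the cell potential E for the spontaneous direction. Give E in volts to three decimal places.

+4.825 V

Ce⁴⁺/Ce³⁺ is the cathode (higher E°), K⁺/K the anode: E°cell = +1.64 − (-2.93) = +4.57 V, n = 1.
Overall: Ce⁴⁺(aq) + K(s) → Ce³⁺(aq) + K⁺(aq)
Q = [Ce³⁺]·[K⁺] / ([Ce⁴⁺]); log Q = -4.307.
E = E° − (0.0592/n) log Q = +4.57 − (0.0592/1)(-4.307) = +4.825 V.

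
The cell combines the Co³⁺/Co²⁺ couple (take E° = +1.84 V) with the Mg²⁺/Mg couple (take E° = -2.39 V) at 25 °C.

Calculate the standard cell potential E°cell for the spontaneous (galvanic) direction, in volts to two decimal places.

+4.23 V

The Co³⁺/Co²⁺ couple has the higher reduction potential, so it is the cathode; Mg²⁺/Mg is oxidised at the anode.
E°cell = E°(cathode) − E°(anode) = (+1.84) − (-2.39) = +4.23 V.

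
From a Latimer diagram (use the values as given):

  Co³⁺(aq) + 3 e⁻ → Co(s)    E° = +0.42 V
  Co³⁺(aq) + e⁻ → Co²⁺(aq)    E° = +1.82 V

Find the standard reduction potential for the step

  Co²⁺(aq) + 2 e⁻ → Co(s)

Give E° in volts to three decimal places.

-0.280 V

Sequential free energies add, so n₃E°₃ = n₁E°₁ + n₂E°₂.
With n₃ = 3, and the known step contributing 1×(+1.82) V, the unknown satisfies 2·E° = 3×(+0.42) − 1×(+1.82) = -0.560.
E° = -0.560 / 2 = -0.280 V.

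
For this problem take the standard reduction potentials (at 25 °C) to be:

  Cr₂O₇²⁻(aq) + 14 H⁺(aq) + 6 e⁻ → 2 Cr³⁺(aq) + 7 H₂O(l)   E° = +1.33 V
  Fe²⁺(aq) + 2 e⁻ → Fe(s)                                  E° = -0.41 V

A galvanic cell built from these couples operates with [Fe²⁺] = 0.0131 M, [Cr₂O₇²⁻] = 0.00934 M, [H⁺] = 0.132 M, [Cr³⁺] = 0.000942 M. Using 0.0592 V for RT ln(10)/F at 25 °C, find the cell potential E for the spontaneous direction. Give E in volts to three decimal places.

Cr₂O₇²⁻/Cr³⁺ is the cathode (higher E°), Fe²⁺/Fe the anode: E°cell = +1.33 − (-0.41) = +1.74 V, n = 6.
Overall: Cr₂O₇²⁻(aq) + 14 H⁺(aq) + 3 Fe(s) → 2 Cr³⁺(aq) + 7 H₂O(l) + 3 Fe²⁺(aq)
Q = [Cr³⁺]^2·[Fe²⁺]^3 / ([Cr₂O₇²⁻]·[H⁺]^14); log Q = 2.642.
E = E° − (0.0592/n) log Q = +1.74 − (0.0592/6)(2.642) = +1.714 V.

+1.714 V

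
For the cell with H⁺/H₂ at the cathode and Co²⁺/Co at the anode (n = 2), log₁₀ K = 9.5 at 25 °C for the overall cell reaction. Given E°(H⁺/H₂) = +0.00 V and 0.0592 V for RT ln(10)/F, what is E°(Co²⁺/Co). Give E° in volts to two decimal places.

E°cell = (0.0592/n)·log K = (0.0592/2)(9.5) = +0.281 V.
Since H⁺/H₂ is the cathode and Co²⁺/Co the anode, E°cell = E°(H⁺/H₂) − E°(Co²⁺/Co).
So E°(Co²⁺/Co) = E°(H⁺/H₂) − E°cell = (+0.00) − (+0.281) = -0.28 V.

-0.28 V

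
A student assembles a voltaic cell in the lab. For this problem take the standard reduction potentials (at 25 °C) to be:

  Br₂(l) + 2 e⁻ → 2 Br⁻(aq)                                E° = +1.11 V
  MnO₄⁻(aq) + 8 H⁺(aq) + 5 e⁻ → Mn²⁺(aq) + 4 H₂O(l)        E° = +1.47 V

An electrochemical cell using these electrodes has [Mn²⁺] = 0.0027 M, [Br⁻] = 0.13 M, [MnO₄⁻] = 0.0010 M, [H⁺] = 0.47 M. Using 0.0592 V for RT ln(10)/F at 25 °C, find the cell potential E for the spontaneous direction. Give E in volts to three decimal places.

+0.271 V

MnO₄⁻/Mn²⁺ is the cathode (higher E°), Br₂/Br⁻ the anode: E°cell = +1.47 − (+1.11) = +0.36 V, n = 10.
Overall: 2 MnO₄⁻(aq) + 16 H⁺(aq) + 10 Br⁻(aq) → 2 Mn²⁺(aq) + 8 H₂O(l) + 5 Br₂(l)
Q = [Mn²⁺]^2 / ([MnO₄⁻]^2·[H⁺]^16·[Br⁻]^10); log Q = 14.970.
E = E° − (0.0592/n) log Q = +0.36 − (0.0592/10)(14.970) = +0.271 V.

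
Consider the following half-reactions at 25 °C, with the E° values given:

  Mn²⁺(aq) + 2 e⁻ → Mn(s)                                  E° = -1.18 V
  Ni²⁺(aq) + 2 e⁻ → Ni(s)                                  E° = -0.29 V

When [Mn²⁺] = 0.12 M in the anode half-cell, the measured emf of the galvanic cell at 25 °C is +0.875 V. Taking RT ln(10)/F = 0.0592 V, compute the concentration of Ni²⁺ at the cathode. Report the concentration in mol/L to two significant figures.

0.037 M

Ni²⁺/Ni is the cathode, Mn²⁺/Mn the anode: E°cell = +0.89 V, n = 2.
Overall reaction: Ni²⁺(aq) + Mn(s) → Ni(s) + Mn²⁺(aq); Q = [Mn²⁺]^1/[Ni²⁺]^1.
From E = E° − (0.0592/n) log Q: log Q = (E° − E)·n/0.0592 = (+0.89 − (+0.875))·2/0.0592 = 0.5068.
So 1·log[Ni²⁺] = 1·log(0.12) − log Q = -0.9208 − (0.5068) = -1.4276; [Ni²⁺] = 10^(-1.4276) ≈ 0.037 M.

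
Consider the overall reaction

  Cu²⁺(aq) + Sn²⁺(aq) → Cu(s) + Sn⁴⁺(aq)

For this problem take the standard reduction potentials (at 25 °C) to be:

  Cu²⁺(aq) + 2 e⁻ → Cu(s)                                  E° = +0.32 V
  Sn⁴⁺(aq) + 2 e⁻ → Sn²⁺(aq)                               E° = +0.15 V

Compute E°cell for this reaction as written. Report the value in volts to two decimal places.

The Cu²⁺/Cu couple has the higher reduction potential, so it is the cathode; Sn⁴⁺/Sn²⁺ is oxidised at the anode.
E°cell = E°(cathode) − E°(anode) = (+0.32) − (+0.15) = +0.17 V.

+0.17 V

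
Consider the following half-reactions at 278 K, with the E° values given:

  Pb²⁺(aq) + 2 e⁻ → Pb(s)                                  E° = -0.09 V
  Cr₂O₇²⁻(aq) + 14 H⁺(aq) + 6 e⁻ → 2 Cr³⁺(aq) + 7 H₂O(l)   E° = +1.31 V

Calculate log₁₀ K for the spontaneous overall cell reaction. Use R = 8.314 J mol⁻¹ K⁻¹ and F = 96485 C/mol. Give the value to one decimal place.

152.3

Cathode: Cr₂O₇²⁻/Cr³⁺; anode: Pb²⁺/Pb. E°cell = (+1.31) − (-0.09) = +1.40 V, with n = 6.
ΔG° = −nFE° = −RT ln K, so ln K = nFE°/(RT) = (6)(96485)(+1.40) / ((8.314)(278)) = 350.658.
log₁₀ K = 350.658 / ln 10 = 152.3.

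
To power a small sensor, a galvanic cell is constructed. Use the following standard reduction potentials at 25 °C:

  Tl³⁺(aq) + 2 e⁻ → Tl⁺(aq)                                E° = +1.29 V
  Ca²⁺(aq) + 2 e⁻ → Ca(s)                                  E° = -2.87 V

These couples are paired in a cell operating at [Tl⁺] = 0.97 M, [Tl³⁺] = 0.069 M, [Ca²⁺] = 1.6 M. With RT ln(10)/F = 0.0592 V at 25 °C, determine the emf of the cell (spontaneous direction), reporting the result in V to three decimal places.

+4.120 V

Tl³⁺/Tl⁺ is the cathode (higher E°), Ca²⁺/Ca the anode: E°cell = +1.29 − (-2.87) = +4.16 V, n = 2.
Overall: Tl³⁺(aq) + Ca(s) → Tl⁺(aq) + Ca²⁺(aq)
Q = [Tl⁺]·[Ca²⁺] / ([Tl³⁺]); log Q = 1.352.
E = E° − (0.0592/n) log Q = +4.16 − (0.0592/2)(1.352) = +4.120 V.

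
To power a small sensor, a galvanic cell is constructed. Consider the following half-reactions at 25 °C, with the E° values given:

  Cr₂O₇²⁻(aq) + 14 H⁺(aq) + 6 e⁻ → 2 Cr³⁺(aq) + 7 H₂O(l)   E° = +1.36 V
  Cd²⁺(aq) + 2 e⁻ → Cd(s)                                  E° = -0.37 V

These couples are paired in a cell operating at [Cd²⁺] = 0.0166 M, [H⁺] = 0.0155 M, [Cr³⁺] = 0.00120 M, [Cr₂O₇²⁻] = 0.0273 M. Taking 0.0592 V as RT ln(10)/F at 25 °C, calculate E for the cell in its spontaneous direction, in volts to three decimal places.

Cr₂O₇²⁻/Cr³⁺ is the cathode (higher E°), Cd²⁺/Cd the anode: E°cell = +1.36 − (-0.37) = +1.73 V, n = 6.
Overall: Cr₂O₇²⁻(aq) + 14 H⁺(aq) + 3 Cd(s) → 2 Cr³⁺(aq) + 7 H₂O(l) + 3 Cd²⁺(aq)
Q = [Cr³⁺]^2·[Cd²⁺]^3 / ([Cr₂O₇²⁻]·[H⁺]^14); log Q = 15.718.
E = E° − (0.0592/n) log Q = +1.73 − (0.0592/6)(15.718) = +1.575 V.

+1.575 V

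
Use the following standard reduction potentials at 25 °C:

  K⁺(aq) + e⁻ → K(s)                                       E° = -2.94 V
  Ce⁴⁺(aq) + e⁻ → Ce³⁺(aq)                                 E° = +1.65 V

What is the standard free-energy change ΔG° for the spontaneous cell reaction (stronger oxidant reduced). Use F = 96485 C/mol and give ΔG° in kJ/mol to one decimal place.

Ce⁴⁺/Ce³⁺ (E° = +1.65 V) is the cathode; K⁺/K (E° = -2.94 V) is the anode, so E°cell = +4.59 V.
Balancing electrons gives n = 1 (lcm of 1 and 1).
ΔG° = −nFE° = −(1)(96485)(+4.59) = -442,866 J = -442.9 kJ/mol.

-442.9 kJ/mol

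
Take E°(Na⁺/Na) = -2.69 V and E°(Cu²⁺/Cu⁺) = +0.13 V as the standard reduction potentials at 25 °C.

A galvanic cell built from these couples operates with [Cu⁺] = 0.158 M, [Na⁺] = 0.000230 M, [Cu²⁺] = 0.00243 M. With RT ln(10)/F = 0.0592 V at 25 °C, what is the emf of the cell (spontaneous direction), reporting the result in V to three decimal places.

Cu²⁺/Cu⁺ is the cathode (higher E°), Na⁺/Na the anode: E°cell = +0.13 − (-2.69) = +2.82 V, n = 1.
Overall: Cu²⁺(aq) + Na(s) → Cu⁺(aq) + Na⁺(aq)
Q = [Cu⁺]·[Na⁺] / ([Cu²⁺]); log Q = -1.825.
E = E° − (0.0592/n) log Q = +2.82 − (0.0592/1)(-1.825) = +2.928 V.

+2.928 V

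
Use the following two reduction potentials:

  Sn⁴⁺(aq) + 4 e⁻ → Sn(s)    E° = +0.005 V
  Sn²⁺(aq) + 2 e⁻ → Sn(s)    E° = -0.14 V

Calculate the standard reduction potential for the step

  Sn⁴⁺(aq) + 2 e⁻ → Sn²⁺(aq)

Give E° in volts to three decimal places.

+0.150 V

Sequential free energies add, so n₃E°₃ = n₁E°₁ + n₂E°₂.
With n₃ = 4, and the known step contributing 2×(-0.14) V, the unknown satisfies 2·E° = 4×(+0.005) − 2×(-0.14) = +0.300.
E° = +0.300 / 2 = +0.150 V.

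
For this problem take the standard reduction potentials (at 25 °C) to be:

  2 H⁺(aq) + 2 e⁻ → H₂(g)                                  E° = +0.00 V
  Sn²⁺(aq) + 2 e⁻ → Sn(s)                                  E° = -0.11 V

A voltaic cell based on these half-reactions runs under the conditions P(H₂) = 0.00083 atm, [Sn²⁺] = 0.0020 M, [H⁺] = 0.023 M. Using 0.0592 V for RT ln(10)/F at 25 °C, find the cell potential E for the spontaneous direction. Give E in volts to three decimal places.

+0.184 V

H⁺/H₂ is the cathode (higher E°), Sn²⁺/Sn the anode: E°cell = +0.00 − (-0.11) = +0.11 V, n = 2.
Overall: 2 H⁺(aq) + Sn(s) → H₂(g) + Sn²⁺(aq)
Q = P(H₂)·[Sn²⁺] / ([H⁺]^2); log Q = -2.503.
E = E° − (0.0592/n) log Q = +0.11 − (0.0592/2)(-2.503) = +0.184 V.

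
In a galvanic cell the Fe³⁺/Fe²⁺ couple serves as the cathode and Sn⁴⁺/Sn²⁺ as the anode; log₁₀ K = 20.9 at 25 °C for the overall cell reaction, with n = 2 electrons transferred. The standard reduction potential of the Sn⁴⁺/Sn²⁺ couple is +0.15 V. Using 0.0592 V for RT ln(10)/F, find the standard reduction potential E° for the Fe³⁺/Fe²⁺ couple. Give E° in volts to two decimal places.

+0.77 V

E°cell = (0.0592/n)·log K = (0.0592/2)(20.9) = +0.619 V.
Since Fe³⁺/Fe²⁺ is the cathode and Sn⁴⁺/Sn²⁺ the anode, E°cell = E°(Fe³⁺/Fe²⁺) − E°(Sn⁴⁺/Sn²⁺).
So E°(Fe³⁺/Fe²⁺) = E°cell + E°(Sn⁴⁺/Sn²⁺) = +0.619 + (+0.15) = +0.77 V.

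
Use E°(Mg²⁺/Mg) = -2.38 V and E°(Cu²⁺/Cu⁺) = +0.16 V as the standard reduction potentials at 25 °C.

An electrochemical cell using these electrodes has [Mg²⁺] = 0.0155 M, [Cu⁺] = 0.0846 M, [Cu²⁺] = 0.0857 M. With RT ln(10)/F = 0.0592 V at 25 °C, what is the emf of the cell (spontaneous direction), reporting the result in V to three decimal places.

Cu²⁺/Cu⁺ is the cathode (higher E°), Mg²⁺/Mg the anode: E°cell = +0.16 − (-2.38) = +2.54 V, n = 2.
Overall: 2 Cu²⁺(aq) + Mg(s) → 2 Cu⁺(aq) + Mg²⁺(aq)
Q = [Cu⁺]^2·[Mg²⁺] / ([Cu²⁺]^2); log Q = -1.821.
E = E° − (0.0592/n) log Q = +2.54 − (0.0592/2)(-1.821) = +2.594 V.

+2.594 V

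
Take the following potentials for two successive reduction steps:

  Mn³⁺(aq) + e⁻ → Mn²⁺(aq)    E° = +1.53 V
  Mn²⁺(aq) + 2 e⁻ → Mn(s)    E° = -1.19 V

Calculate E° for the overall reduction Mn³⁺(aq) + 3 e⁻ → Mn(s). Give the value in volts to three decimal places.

Standard free energies of sequential steps add: ΔG°₃ = ΔG°₁ + ΔG°₂, so n₃E°₃ = n₁E°₁ + n₂E°₂.
E°₃ = (1×+1.53 + 2×-1.19) / 3 = (-0.850) / 3 = -0.283 V.

-0.283 V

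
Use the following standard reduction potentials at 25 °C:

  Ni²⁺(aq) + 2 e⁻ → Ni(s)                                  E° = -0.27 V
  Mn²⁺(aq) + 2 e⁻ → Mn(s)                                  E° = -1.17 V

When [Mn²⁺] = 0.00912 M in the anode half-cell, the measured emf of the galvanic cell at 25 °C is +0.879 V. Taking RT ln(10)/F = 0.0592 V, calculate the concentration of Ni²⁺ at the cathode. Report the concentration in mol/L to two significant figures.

Ni²⁺/Ni is the cathode, Mn²⁺/Mn the anode: E°cell = +0.90 V, n = 2.
Overall reaction: Ni²⁺(aq) + Mn(s) → Ni(s) + Mn²⁺(aq); Q = [Mn²⁺]^1/[Ni²⁺]^1.
From E = E° − (0.0592/n) log Q: log Q = (E° − E)·n/0.0592 = (+0.90 − (+0.879))·2/0.0592 = 0.7095.
So 1·log[Ni²⁺] = 1·log(0.00912) − log Q = -2.0400 − (0.7095) = -2.7495; [Ni²⁺] = 10^(-2.7495) ≈ 0.0018 M.

0.0018 M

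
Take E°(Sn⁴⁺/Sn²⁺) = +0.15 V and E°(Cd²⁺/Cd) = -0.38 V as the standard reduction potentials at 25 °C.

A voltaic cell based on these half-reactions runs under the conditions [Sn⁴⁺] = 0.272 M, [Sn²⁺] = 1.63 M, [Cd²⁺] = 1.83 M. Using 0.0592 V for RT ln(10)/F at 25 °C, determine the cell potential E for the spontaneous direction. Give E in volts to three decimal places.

+0.499 V

Sn⁴⁺/Sn²⁺ is the cathode (higher E°), Cd²⁺/Cd the anode: E°cell = +0.15 − (-0.38) = +0.53 V, n = 2.
Overall: Sn⁴⁺(aq) + Cd(s) → Sn²⁺(aq) + Cd²⁺(aq)
Q = [Sn²⁺]·[Cd²⁺] / ([Sn⁴⁺]); log Q = 1.040.
E = E° − (0.0592/n) log Q = +0.53 − (0.0592/2)(1.040) = +0.499 V.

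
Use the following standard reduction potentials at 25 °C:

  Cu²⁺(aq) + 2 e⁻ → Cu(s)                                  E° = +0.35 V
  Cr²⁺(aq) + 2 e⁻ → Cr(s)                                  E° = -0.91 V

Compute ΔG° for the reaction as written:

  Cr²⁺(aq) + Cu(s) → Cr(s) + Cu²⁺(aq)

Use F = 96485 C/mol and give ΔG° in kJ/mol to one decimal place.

+243.1 kJ/mol

As written, Cr²⁺/Cr is reduced (cathode) and Cu²⁺/Cu is oxidised (anode), so E°cell = (-0.91) − (+0.35) = -1.26 V.
Balancing electrons gives n = 2.
ΔG° = −nFE° = −(2)(96485)(-1.26) = 243,142 J = +243.1 kJ/mol.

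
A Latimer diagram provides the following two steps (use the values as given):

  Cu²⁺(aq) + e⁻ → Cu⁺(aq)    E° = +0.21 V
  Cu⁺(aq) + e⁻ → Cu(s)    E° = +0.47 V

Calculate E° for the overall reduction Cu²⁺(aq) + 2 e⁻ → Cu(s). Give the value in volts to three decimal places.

Standard free energies of sequential steps add: ΔG°₃ = ΔG°₁ + ΔG°₂, so n₃E°₃ = n₁E°₁ + n₂E°₂.
E°₃ = (1×+0.21 + 1×+0.47) / 2 = (+0.680) / 2 = +0.340 V.

+0.340 V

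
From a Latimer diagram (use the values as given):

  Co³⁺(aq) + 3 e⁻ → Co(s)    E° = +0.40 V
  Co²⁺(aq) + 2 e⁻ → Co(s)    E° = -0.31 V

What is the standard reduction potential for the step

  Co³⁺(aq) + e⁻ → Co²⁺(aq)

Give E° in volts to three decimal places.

+1.820 V

Sequential free energies add, so n₃E°₃ = n₁E°₁ + n₂E°₂.
With n₃ = 3, and the known step contributing 2×(-0.31) V, the unknown satisfies 1·E° = 3×(+0.40) − 2×(-0.31) = +1.820.
E° = +1.820 / 1 = +1.820 V.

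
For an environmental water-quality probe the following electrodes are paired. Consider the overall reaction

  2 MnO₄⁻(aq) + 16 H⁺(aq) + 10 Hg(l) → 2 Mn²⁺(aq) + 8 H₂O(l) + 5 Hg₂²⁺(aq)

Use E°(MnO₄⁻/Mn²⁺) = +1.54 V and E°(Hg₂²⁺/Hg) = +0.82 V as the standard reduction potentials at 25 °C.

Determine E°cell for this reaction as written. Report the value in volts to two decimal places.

The MnO₄⁻/Mn²⁺ couple has the higher reduction potential, so it is the cathode; Hg₂²⁺/Hg is oxidised at the anode.
E°cell = E°(cathode) − E°(anode) = (+1.54) − (+0.82) = +0.72 V.
Since E°cell > 0, the reaction is spontaneous under standard conditions.

+0.72 V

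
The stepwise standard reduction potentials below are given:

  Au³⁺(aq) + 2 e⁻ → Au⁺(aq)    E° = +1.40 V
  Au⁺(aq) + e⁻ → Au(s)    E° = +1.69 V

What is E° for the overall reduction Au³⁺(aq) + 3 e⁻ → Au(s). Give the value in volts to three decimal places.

+1.497 V

Standard free energies of sequential steps add: ΔG°₃ = ΔG°₁ + ΔG°₂, so n₃E°₃ = n₁E°₁ + n₂E°₂.
E°₃ = (2×+1.40 + 1×+1.69) / 3 = (+4.490) / 3 = +1.497 V.
E° values themselves are not directly additive — weighting by electron count is essential.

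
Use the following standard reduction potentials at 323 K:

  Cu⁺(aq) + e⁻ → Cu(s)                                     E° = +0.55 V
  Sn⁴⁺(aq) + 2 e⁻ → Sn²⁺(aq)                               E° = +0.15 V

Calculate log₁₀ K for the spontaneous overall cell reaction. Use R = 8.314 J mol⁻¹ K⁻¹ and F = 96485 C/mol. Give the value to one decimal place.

12.5

Cathode: Cu⁺/Cu; anode: Sn⁴⁺/Sn²⁺. E°cell = (+0.55) − (+0.15) = +0.40 V, with n = 2.
ΔG° = −nFE° = −RT ln K, so ln K = nFE°/(RT) = (2)(96485)(+0.40) / ((8.314)(323)) = 28.743.
log₁₀ K = 28.743 / ln 10 = 12.5.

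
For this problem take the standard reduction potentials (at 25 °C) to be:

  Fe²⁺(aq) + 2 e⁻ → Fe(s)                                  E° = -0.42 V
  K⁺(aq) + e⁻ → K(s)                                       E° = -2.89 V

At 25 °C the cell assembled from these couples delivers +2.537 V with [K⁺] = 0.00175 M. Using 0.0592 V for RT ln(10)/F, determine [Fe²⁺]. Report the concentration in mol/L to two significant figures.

0.00056 M

Fe²⁺/Fe is the cathode, K⁺/K the anode: E°cell = +2.47 V, n = 2.
Overall reaction: Fe²⁺(aq) + 2 K(s) → Fe(s) + 2 K⁺(aq); Q = [K⁺]^2/[Fe²⁺]^1.
From E = E° − (0.0592/n) log Q: log Q = (E° − E)·n/0.0592 = (+2.47 − (+2.537))·2/0.0592 = -2.2635.
So 1·log[Fe²⁺] = 2·log(0.00175) − log Q = -5.5139 − (-2.2635) = -3.2504; [Fe²⁺] = 10^(-3.2504) ≈ 0.00056 M.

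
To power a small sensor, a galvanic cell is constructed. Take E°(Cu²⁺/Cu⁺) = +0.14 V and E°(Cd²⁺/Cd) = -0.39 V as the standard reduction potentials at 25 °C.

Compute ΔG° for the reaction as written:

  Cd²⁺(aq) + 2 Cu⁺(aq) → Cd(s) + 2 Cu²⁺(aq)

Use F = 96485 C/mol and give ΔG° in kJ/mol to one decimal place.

+102.3 kJ/mol

As written, Cd²⁺/Cd is reduced (cathode) and Cu²⁺/Cu⁺ is oxidised (anode), so E°cell = (-0.39) − (+0.14) = -0.53 V.
Balancing electrons gives n = 2.
ΔG° = −nFE° = −(2)(96485)(-0.53) = 102,274 J = +102.3 kJ/mol.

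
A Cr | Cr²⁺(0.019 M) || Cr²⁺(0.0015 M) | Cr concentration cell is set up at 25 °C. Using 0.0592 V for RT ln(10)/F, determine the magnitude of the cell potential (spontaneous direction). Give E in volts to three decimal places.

+0.033 V

For a concentration cell E°cell = 0. The 0.019 M side is the cathode (reduction is favoured where [Cr²⁺] is higher).
With n = 2, E = −(0.0592/2) log([Cr²⁺]ₐₙ/[Cr²⁺]꜀ₐₜ) = −(0.0592/2) log(0.0015/0.019) = −(0.0592/2)(-1.103) = +0.033 V.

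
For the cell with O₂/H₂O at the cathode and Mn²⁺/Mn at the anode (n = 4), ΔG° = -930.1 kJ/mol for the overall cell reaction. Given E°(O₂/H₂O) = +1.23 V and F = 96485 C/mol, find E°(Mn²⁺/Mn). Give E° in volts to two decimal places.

-1.18 V

E°cell = −ΔG°/(nF) = −(-930.1×10³)/((4)(96485)) = +2.410 V.
Since O₂/H₂O is the cathode and Mn²⁺/Mn the anode, E°cell = E°(O₂/H₂O) − E°(Mn²⁺/Mn).
So E°(Mn²⁺/Mn) = E°(O₂/H₂O) − E°cell = (+1.23) − (+2.410) = -1.18 V.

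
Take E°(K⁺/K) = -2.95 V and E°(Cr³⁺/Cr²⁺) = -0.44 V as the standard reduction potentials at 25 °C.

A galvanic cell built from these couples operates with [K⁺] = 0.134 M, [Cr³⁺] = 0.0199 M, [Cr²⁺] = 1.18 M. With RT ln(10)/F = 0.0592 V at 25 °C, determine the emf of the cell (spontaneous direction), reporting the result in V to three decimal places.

+2.457 V

Cr³⁺/Cr²⁺ is the cathode (higher E°), K⁺/K the anode: E°cell = -0.44 − (-2.95) = +2.51 V, n = 1.
Overall: Cr³⁺(aq) + K(s) → Cr²⁺(aq) + K⁺(aq)
Q = [Cr²⁺]·[K⁺] / ([Cr³⁺]); log Q = 0.900.
E = E° − (0.0592/n) log Q = +2.51 − (0.0592/1)(0.900) = +2.457 V.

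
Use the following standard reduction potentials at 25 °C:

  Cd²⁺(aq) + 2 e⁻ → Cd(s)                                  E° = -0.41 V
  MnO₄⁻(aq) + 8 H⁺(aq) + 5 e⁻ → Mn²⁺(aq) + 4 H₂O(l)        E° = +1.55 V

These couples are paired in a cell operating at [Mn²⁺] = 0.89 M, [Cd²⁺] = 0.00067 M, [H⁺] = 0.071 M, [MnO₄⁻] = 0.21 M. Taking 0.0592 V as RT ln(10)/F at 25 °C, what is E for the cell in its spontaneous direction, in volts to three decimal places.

+1.938 V

MnO₄⁻/Mn²⁺ is the cathode (higher E°), Cd²⁺/Cd the anode: E°cell = +1.55 − (-0.41) = +1.96 V, n = 10.
Overall: 2 MnO₄⁻(aq) + 16 H⁺(aq) + 5 Cd(s) → 2 Mn²⁺(aq) + 8 H₂O(l) + 5 Cd²⁺(aq)
Q = [Mn²⁺]^2·[Cd²⁺]^5 / ([MnO₄⁻]^2·[H⁺]^16); log Q = 3.765.
E = E° − (0.0592/n) log Q = +1.96 − (0.0592/10)(3.765) = +1.938 V.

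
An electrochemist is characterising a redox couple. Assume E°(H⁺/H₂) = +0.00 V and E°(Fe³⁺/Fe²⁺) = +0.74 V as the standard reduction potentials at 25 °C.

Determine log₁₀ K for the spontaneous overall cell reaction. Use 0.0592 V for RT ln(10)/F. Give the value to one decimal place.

25.0

Cathode: Fe³⁺/Fe²⁺; anode: H⁺/H₂. E°cell = +0.74 V, n = 2.
log K = nE°cell / 0.0592 = (2)(+0.74) / 0.0592 = 25.0.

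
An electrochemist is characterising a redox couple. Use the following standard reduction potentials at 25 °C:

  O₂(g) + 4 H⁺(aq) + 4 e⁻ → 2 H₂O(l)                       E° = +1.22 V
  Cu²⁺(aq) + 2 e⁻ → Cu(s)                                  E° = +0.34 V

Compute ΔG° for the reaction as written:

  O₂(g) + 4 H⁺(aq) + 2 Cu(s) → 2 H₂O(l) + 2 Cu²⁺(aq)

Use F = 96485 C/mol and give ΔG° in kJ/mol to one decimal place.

-339.6 kJ/mol

As written, O₂/H₂O is reduced (cathode) and Cu²⁺/Cu is oxidised (anode), so E°cell = (+1.22) − (+0.34) = +0.88 V.
Balancing electrons gives n = 4.
ΔG° = −nFE° = −(4)(96485)(+0.88) = -339,627 J = -339.6 kJ/mol.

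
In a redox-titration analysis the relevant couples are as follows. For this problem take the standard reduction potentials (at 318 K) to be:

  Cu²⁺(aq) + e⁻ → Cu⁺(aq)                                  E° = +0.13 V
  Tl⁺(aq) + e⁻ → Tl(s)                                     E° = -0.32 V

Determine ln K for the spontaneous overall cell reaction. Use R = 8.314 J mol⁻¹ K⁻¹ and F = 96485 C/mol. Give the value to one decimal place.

16.4

Cathode: Cu²⁺/Cu⁺; anode: Tl⁺/Tl. E°cell = (+0.13) − (-0.32) = +0.45 V, with n = 1.
ΔG° = −nFE° = −RT ln K, so ln K = nFE°/(RT) = (1)(96485)(+0.45) / ((8.314)(318)) = 16.422.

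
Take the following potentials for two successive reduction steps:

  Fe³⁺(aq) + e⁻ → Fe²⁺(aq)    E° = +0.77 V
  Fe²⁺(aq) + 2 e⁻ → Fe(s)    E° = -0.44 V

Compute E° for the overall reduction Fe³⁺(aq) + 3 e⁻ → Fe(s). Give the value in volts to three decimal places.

-0.037 V

Standard free energies of sequential steps add: ΔG°₃ = ΔG°₁ + ΔG°₂, so n₃E°₃ = n₁E°₁ + n₂E°₂.
E°₃ = (1×+0.77 + 2×-0.44) / 3 = (-0.110) / 3 = -0.037 V.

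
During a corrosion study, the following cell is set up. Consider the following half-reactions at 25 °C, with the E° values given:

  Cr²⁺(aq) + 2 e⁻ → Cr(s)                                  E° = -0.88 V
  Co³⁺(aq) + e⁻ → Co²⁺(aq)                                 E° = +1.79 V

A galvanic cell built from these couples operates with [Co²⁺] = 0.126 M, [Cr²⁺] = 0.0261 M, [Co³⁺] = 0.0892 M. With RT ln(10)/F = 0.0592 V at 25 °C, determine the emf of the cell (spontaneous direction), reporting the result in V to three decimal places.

Co³⁺/Co²⁺ is the cathode (higher E°), Cr²⁺/Cr the anode: E°cell = +1.79 − (-0.88) = +2.67 V, n = 2.
Overall: 2 Co³⁺(aq) + Cr(s) → 2 Co²⁺(aq) + Cr²⁺(aq)
Q = [Co²⁺]^2·[Cr²⁺] / ([Co³⁺]^2); log Q = -1.283.
E = E° − (0.0592/n) log Q = +2.67 − (0.0592/2)(-1.283) = +2.708 V.

+2.708 V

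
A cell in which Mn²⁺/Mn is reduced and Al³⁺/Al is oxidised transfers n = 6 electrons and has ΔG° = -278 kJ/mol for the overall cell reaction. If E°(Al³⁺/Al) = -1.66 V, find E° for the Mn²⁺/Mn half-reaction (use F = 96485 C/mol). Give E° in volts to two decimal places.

-1.18 V

E°cell = −ΔG°/(nF) = −(-278×10³)/((6)(96485)) = +0.480 V.
Since Mn²⁺/Mn is the cathode and Al³⁺/Al the anode, E°cell = E°(Mn²⁺/Mn) − E°(Al³⁺/Al).
So E°(Mn²⁺/Mn) = E°cell + E°(Al³⁺/Al) = +0.480 + (-1.66) = -1.18 V.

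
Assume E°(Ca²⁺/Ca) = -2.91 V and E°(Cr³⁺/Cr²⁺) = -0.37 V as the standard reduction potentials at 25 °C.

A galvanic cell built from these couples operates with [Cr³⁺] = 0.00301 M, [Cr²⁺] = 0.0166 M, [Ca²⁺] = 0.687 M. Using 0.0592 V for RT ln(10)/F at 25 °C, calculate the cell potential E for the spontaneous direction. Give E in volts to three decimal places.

Cr³⁺/Cr²⁺ is the cathode (higher E°), Ca²⁺/Ca the anode: E°cell = -0.37 − (-2.91) = +2.54 V, n = 2.
Overall: 2 Cr³⁺(aq) + Ca(s) → 2 Cr²⁺(aq) + Ca²⁺(aq)
Q = [Cr²⁺]^2·[Ca²⁺] / ([Cr³⁺]^2); log Q = 1.320.
E = E° − (0.0592/n) log Q = +2.54 − (0.0592/2)(1.320) = +2.501 V.

+2.501 V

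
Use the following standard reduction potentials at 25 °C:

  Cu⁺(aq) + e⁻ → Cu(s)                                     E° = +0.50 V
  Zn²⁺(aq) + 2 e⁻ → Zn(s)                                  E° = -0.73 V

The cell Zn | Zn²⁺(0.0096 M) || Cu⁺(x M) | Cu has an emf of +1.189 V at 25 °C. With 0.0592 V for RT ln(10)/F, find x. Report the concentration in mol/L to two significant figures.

0.020 M

Cu⁺/Cu is the cathode, Zn²⁺/Zn the anode: E°cell = +1.23 V, n = 2.
Overall reaction: 2 Cu⁺(aq) + Zn(s) → 2 Cu(s) + Zn²⁺(aq); Q = [Zn²⁺]^1/[Cu⁺]^2.
From E = E° − (0.0592/n) log Q: log Q = (E° − E)·n/0.0592 = (+1.23 − (+1.189))·2/0.0592 = 1.3851.
So 2·log[Cu⁺] = 1·log(0.0096) − log Q = -2.0177 − (1.3851) = -3.4028; log[Cu⁺] = -3.4028 / 2 = -1.7014; [Cu⁺] = 10^(-1.7014) ≈ 0.020 M.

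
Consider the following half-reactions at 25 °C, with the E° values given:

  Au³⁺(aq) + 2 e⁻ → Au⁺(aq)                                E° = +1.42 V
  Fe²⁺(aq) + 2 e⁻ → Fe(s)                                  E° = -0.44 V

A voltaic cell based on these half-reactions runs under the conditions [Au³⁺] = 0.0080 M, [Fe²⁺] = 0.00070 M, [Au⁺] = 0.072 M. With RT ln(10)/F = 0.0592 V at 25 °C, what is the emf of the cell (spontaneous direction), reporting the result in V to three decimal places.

Au³⁺/Au⁺ is the cathode (higher E°), Fe²⁺/Fe the anode: E°cell = +1.42 − (-0.44) = +1.86 V, n = 2.
Overall: Au³⁺(aq) + Fe(s) → Au⁺(aq) + Fe²⁺(aq)
Q = [Au⁺]·[Fe²⁺] / ([Au³⁺]); log Q = -2.201.
E = E° − (0.0592/n) log Q = +1.86 − (0.0592/2)(-2.201) = +1.925 V.

+1.925 V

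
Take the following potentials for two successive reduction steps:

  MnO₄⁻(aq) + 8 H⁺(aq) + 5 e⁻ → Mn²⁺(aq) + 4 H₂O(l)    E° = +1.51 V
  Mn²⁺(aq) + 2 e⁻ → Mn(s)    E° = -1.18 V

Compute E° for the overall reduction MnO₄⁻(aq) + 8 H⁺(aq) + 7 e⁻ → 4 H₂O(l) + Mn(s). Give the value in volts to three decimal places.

+0.741 V

Since ΔG° = −nFE° is additive over sequential reductions, n₃E°₃ = n₁E°₁ + n₂E°₂.
E°₃ = (5×+1.51 + 2×-1.18) / 7 = (+5.190) / 7 = +0.741 V.
E° values themselves are not directly additive — weighting by electron count is essential.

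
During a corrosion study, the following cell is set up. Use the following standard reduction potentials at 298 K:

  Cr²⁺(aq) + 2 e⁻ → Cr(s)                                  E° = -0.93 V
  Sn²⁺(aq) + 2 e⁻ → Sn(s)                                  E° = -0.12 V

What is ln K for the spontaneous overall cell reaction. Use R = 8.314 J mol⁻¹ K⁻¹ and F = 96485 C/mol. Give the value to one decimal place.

63.1

Cathode: Sn²⁺/Sn; anode: Cr²⁺/Cr. E°cell = (-0.12) − (-0.93) = +0.81 V, with n = 2.
ΔG° = −nFE° = −RT ln K, so ln K = nFE°/(RT) = (2)(96485)(+0.81) / ((8.314)(298)) = 63.088.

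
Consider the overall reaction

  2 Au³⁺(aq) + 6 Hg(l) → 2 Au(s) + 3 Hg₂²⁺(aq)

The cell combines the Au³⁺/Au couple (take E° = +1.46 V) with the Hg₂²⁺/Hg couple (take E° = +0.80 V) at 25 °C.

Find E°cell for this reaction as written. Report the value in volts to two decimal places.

+0.66 V

The Au³⁺/Au couple has the higher reduction potential, so it is the cathode; Hg₂²⁺/Hg is oxidised at the anode.
E°cell = E°(cathode) − E°(anode) = (+1.46) − (+0.80) = +0.66 V.
Since E°cell > 0, the reaction is spontaneous under standard conditions.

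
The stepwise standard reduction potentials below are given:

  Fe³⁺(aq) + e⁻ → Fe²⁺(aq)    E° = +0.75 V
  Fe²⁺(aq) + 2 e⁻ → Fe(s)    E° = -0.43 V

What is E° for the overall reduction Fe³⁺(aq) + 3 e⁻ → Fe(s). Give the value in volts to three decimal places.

Since ΔG° = −nFE° is additive over sequential reductions, n₃E°₃ = n₁E°₁ + n₂E°₂.
E°₃ = (1×+0.75 + 2×-0.43) / 3 = (-0.110) / 3 = -0.037 V.

-0.037 V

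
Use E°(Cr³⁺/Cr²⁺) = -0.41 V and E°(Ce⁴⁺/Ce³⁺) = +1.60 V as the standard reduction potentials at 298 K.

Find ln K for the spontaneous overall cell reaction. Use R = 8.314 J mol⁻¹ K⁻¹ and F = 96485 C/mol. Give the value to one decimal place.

Cathode: Ce⁴⁺/Ce³⁺; anode: Cr³⁺/Cr²⁺. E°cell = (+1.60) − (-0.41) = +2.01 V, with n = 1.
ΔG° = −nFE° = −RT ln K, so ln K = nFE°/(RT) = (1)(96485)(+2.01) / ((8.314)(298)) = 78.276.

78.3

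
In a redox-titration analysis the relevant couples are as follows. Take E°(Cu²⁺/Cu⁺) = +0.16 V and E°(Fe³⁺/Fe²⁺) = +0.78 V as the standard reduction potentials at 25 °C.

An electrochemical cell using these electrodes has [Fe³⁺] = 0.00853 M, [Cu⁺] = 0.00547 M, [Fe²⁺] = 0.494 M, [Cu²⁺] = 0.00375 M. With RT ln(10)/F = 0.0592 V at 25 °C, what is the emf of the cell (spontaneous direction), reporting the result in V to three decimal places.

Fe³⁺/Fe²⁺ is the cathode (higher E°), Cu²⁺/Cu⁺ the anode: E°cell = +0.78 − (+0.16) = +0.62 V, n = 1.
Overall: Fe³⁺(aq) + Cu⁺(aq) → Fe²⁺(aq) + Cu²⁺(aq)
Q = [Fe²⁺]·[Cu²⁺] / ([Fe³⁺]·[Cu⁺]); log Q = 1.599.
E = E° − (0.0592/n) log Q = +0.62 − (0.0592/1)(1.599) = +0.525 V.

+0.525 V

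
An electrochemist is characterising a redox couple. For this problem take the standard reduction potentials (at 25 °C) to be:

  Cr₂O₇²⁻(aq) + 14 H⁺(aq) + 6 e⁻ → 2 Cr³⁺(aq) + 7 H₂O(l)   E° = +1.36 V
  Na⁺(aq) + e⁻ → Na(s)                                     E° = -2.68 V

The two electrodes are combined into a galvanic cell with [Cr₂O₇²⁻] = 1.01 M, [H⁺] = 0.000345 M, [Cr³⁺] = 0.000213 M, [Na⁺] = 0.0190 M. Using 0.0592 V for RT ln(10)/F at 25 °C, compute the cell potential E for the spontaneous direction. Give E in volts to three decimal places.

Cr₂O₇²⁻/Cr³⁺ is the cathode (higher E°), Na⁺/Na the anode: E°cell = +1.36 − (-2.68) = +4.04 V, n = 6.
Overall: Cr₂O₇²⁻(aq) + 14 H⁺(aq) + 6 Na(s) → 2 Cr³⁺(aq) + 7 H₂O(l) + 6 Na⁺(aq)
Q = [Cr³⁺]^2·[Na⁺]^6 / ([Cr₂O₇²⁻]·[H⁺]^14); log Q = 30.795.
E = E° − (0.0592/n) log Q = +4.04 − (0.0592/6)(30.795) = +3.736 V.

+3.736 V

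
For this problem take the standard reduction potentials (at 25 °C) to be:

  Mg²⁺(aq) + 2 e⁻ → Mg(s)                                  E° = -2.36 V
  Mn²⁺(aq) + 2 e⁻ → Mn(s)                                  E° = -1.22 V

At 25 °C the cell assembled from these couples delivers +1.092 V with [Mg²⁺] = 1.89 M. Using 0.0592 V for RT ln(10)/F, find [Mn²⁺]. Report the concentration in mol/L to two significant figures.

0.045 M

Mn²⁺/Mn is the cathode, Mg²⁺/Mg the anode: E°cell = +1.14 V, n = 2.
Overall reaction: Mn²⁺(aq) + Mg(s) → Mn(s) + Mg²⁺(aq); Q = [Mg²⁺]^1/[Mn²⁺]^1.
From E = E° − (0.0592/n) log Q: log Q = (E° − E)·n/0.0592 = (+1.14 − (+1.092))·2/0.0592 = 1.6216.
So 1·log[Mn²⁺] = 1·log(1.89) − log Q = 0.2765 − (1.6216) = -1.3451; [Mn²⁺] = 10^(-1.3451) ≈ 0.045 M.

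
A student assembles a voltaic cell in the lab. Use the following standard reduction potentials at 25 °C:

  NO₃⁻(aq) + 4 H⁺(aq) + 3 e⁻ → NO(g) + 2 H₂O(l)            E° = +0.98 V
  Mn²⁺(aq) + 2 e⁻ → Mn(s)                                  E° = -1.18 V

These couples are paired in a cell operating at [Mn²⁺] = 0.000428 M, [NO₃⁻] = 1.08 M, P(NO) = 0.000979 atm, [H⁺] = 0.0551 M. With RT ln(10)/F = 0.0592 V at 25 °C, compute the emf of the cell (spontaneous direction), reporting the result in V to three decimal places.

+2.220 V

NO₃⁻/NO is the cathode (higher E°), Mn²⁺/Mn the anode: E°cell = +0.98 − (-1.18) = +2.16 V, n = 6.
Overall: 2 NO₃⁻(aq) + 8 H⁺(aq) + 3 Mn(s) → 2 NO(g) + 4 H₂O(l) + 3 Mn²⁺(aq)
Q = P(NO)^2·[Mn²⁺]^3 / ([NO₃⁻]^2·[H⁺]^8); log Q = -6.120.
E = E° − (0.0592/n) log Q = +2.16 − (0.0592/6)(-6.120) = +2.220 V.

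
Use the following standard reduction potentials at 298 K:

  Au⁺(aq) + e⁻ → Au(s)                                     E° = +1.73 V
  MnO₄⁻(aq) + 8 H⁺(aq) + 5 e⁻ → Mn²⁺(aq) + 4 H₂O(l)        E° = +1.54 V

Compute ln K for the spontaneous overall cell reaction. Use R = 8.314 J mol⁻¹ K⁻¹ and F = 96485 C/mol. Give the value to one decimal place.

37.0

Cathode: Au⁺/Au; anode: MnO₄⁻/Mn²⁺. E°cell = (+1.73) − (+1.54) = +0.19 V, with n = 5.
ΔG° = −nFE° = −RT ln K, so ln K = nFE°/(RT) = (5)(96485)(+0.19) / ((8.314)(298)) = 36.996.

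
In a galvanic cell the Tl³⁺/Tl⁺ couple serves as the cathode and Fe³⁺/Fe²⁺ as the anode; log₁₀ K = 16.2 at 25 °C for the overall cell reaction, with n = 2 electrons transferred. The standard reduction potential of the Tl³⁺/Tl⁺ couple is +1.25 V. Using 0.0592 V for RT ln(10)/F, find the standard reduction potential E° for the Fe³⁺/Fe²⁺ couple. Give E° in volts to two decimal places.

E°cell = (0.0592/n)·log K = (0.0592/2)(16.2) = +0.480 V.
Since Tl³⁺/Tl⁺ is the cathode and Fe³⁺/Fe²⁺ the anode, E°cell = E°(Tl³⁺/Tl⁺) − E°(Fe³⁺/Fe²⁺).
So E°(Fe³⁺/Fe²⁺) = E°(Tl³⁺/Tl⁺) − E°cell = (+1.25) − (+0.480) = +0.77 V.

+0.77 V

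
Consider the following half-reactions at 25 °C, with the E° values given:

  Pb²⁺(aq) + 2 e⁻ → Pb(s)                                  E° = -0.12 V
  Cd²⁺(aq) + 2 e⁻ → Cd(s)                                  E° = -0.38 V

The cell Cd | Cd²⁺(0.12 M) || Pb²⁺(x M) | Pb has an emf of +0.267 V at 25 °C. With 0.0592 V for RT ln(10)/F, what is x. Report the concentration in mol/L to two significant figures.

0.21 M

Pb²⁺/Pb is the cathode, Cd²⁺/Cd the anode: E°cell = +0.26 V, n = 2.
Overall reaction: Pb²⁺(aq) + Cd(s) → Pb(s) + Cd²⁺(aq); Q = [Cd²⁺]^1/[Pb²⁺]^1.
From E = E° − (0.0592/n) log Q: log Q = (E° − E)·n/0.0592 = (+0.26 − (+0.267))·2/0.0592 = -0.2365.
So 1·log[Pb²⁺] = 1·log(0.12) − log Q = -0.9208 − (-0.2365) = -0.6843; [Pb²⁺] = 10^(-0.6843) ≈ 0.21 M.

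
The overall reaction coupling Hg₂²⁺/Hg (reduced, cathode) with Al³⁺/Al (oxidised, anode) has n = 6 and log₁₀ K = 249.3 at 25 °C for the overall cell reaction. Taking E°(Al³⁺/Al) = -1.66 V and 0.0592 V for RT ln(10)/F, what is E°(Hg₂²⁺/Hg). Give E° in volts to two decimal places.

E°cell = (0.0592/n)·log K = (0.0592/6)(249.3) = +2.460 V.
Since Hg₂²⁺/Hg is the cathode and Al³⁺/Al the anode, E°cell = E°(Hg₂²⁺/Hg) − E°(Al³⁺/Al).
So E°(Hg₂²⁺/Hg) = E°cell + E°(Al³⁺/Al) = +2.460 + (-1.66) = +0.80 V.

+0.80 V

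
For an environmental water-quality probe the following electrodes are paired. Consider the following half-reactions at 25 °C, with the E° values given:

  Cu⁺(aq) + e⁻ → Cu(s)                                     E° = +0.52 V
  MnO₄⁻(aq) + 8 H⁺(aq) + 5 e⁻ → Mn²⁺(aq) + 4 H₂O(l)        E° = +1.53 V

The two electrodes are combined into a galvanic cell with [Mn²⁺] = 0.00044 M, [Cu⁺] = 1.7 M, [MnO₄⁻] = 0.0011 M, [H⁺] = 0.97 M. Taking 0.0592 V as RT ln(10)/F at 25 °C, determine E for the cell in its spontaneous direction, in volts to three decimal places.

MnO₄⁻/Mn²⁺ is the cathode (higher E°), Cu⁺/Cu the anode: E°cell = +1.53 − (+0.52) = +1.01 V, n = 5.
Overall: MnO₄⁻(aq) + 8 H⁺(aq) + 5 Cu(s) → Mn²⁺(aq) + 4 H₂O(l) + 5 Cu⁺(aq)
Q = [Mn²⁺]·[Cu⁺]^5 / ([MnO₄⁻]·[H⁺]^8); log Q = 0.860.
E = E° − (0.0592/n) log Q = +1.01 − (0.0592/5)(0.860) = +1.000 V.

+1.000 V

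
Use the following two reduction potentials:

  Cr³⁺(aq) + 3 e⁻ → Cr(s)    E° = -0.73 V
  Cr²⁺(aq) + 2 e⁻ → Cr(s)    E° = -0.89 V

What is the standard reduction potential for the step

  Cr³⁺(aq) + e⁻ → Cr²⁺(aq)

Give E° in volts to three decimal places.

Sequential free energies add, so n₃E°₃ = n₁E°₁ + n₂E°₂.
With n₃ = 3, and the known step contributing 2×(-0.89) V, the unknown satisfies 1·E° = 3×(-0.73) − 2×(-0.89) = -0.410.
E° = -0.410 / 1 = -0.410 V.

-0.410 V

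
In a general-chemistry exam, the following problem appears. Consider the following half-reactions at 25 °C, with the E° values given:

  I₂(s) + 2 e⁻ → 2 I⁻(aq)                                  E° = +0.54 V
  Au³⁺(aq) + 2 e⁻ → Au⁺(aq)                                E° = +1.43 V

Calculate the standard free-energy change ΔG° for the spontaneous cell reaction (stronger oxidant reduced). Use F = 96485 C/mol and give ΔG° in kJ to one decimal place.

Au³⁺/Au⁺ (E° = +1.43 V) is the cathode; I₂/I⁻ (E° = +0.54 V) is the anode, so E°cell = +0.89 V.
Balancing electrons gives n = 2 (lcm of 2 and 2).
ΔG° = −nFE° = −(2)(96485)(+0.89) = -171,743 J = -171.7 kJ.

-171.7 kJ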